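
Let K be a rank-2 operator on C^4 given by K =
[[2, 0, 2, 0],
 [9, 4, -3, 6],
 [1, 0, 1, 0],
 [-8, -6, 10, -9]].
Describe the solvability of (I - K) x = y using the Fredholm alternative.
(I - K) is invertible (det(I - K) = -12 ≠ 0), so for every y in C^4 the equation (I - K) x = y has a unique solution.

K has rank 2 and factors as K = U V^T = u1 v1^T + u2 v2^T with u1 = (-2, -3, -1, -1), v1 = (-1, 0, -1, 0), u2 = (0, 2, 0, -3), v2 = (3, 2, -3, 3) (multiplying out reproduces the displayed K). The nonzero eigenvalues of U V^T coincide with those of the 2 x 2 matrix G = V^T U = [[v1·u1, v1·u2], [v2·u1, v2·u2]] = [[3, 0], [-12, -5]], and by the Sylvester determinant identity det(I_4 - U V^T) = det(I_2 - V^T U) = det([[-2, 0], [12, 6]]) = (-2)(6) - (0)(12) = -12. (Direct check: I - K =
[[-1, 0, -2, 0],
 [-9, -3, 3, -6],
 [-1, 0, 0, 0],
 [8, 6, -10, 10]]
has determinant -12.) The finite-dimensional Fredholm alternative says: either (I - K) is invertible, or ker(I - K) ≠ {0} and then range(I - K) = ker((I - K)^*)^⊥, with dim ker(I - K) = dim ker((I - K)^*). Since det(I - K) ≠ 0, 1 is not an eigenvalue of K and ker(I - K) = {0}, so we are in the first case: for every y there is a unique x = (I - K)^(-1) y. (Explicitly, by the Woodbury identity, (I - U V^T)^(-1) = I + U (I_2 - G)^(-1) V^T.)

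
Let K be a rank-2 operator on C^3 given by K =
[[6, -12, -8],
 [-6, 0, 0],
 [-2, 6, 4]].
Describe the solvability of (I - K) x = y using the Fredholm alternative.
(I - K) is invertible (det(I - K) = -73 ≠ 0), so for every y in C^3 the equation (I - K) x = y has a unique solution.

K has rank 2 and factors as K = U V^T = u1 v1^T + u2 v2^T with u1 = (-1, 3, 0), v1 = (-3, 3, 2), u2 = (-3, -3, 2), v2 = (-1, 3, 2) (multiplying out reproduces the displayed K). The nonzero eigenvalues of U V^T coincide with those of the 2 x 2 matrix G = V^T U = [[v1·u1, v1·u2], [v2·u1, v2·u2]] = [[12, 4], [10, -2]], and by the Sylvester determinant identity det(I_3 - U V^T) = det(I_2 - V^T U) = det([[-11, -4], [-10, 3]]) = (-11)(3) - (-4)(-10) = -73. (Direct check: I - K =
[[-5, 12, 8],
 [6, 1, 0],
 [2, -6, -3]]
has determinant -73.) The finite-dimensional Fredholm alternative says: either (I - K) is invertible, or ker(I - K) ≠ {0} and then range(I - K) = ker((I - K)^*)^⊥, with dim ker(I - K) = dim ker((I - K)^*). Since det(I - K) ≠ 0, 1 is not an eigenvalue of K and ker(I - K) = {0}, so we are in the first case: for every y there is a unique x = (I - K)^(-1) y. (Explicitly, by the Woodbury identity, (I - U V^T)^(-1) = I + U (I_2 - G)^(-1) V^T.)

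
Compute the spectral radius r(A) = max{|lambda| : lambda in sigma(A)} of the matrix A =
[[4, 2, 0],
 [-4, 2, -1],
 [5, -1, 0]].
r(A) ≈ 4.4446

The eigenvalues of A are the roots of its characteristic polynomial. With M = A (coefficients from the trace, the sum of principal 2x2 minors, and det A):
  p(λ) = det(λ I - M) = λ^3 - 6λ^2 + 15λ + 14.
No integer candidate from the rational root theorem (±divisors of 14) is a root, so the roots are irrational. The cubic discriminant is Δ = -21276 < 0, so there is one real root and a complex-conjugate pair. p(-1) = -8 and p(0) = 14 have opposite signs, so a root lies in (-1, 0); Newton's method refines it to λ ≈ -0.7087. Dividing out (λ - (-0.7087)) leaves approximately λ^2 - 6.7087λ + 19.7545. For λ^2 - 6.7087λ + 19.7545 the discriminant is -34.0112. It is negative, so the remaining roots are the complex-conjugate pair λ ≈ 3.3544 ± 2.916i. Their product equals the constant term, so |λ|^2 ≈ 19.7545 and |λ| ≈ 4.4446.
Thus the eigenvalues (to 4 decimals) are -0.7087 (modulus 0.7087); 3.3544 ± 2.916i (modulus 4.4446). The spectral radius is the largest modulus: r(A) ≈ 4.4446. (Cross-check: r(A) ≤ ||A||_2 ≈ 7.6042; equality holds whenever A is normal, though it can also hold for some non-normal A.)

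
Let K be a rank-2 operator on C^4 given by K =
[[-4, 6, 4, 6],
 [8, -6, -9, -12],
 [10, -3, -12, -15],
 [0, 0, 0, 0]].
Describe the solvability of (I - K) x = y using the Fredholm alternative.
(I - K) is invertible (det(I - K) = 52 ≠ 0), so for every y in C^4 the equation (I - K) x = y has a unique solution.

K has rank 2 and factors as K = U V^T = u1 v1^T + u2 v2^T with u1 = (2, -3, -3, 0), v1 = (-2, 3, 2, 3), u2 = (0, -1, -2, 0), v2 = (-2, -3, 3, 3) (multiplying out reproduces the displayed K). The nonzero eigenvalues of U V^T coincide with those of the 2 x 2 matrix G = V^T U = [[v1·u1, v1·u2], [v2·u1, v2·u2]] = [[-19, -7], [-4, -3]], and by the Sylvester determinant identity det(I_4 - U V^T) = det(I_2 - V^T U) = det([[20, 7], [4, 4]]) = (20)(4) - (7)(4) = 52. (Direct check: I - K =
[[5, -6, -4, -6],
 [-8, 7, 9, 12],
 [-10, 3, 13, 15],
 [0, 0, 0, 1]]
has determinant 52.) The finite-dimensional Fredholm alternative says: either (I - K) is invertible, or ker(I - K) ≠ {0} and then range(I - K) = ker((I - K)^*)^⊥, with dim ker(I - K) = dim ker((I - K)^*). Since det(I - K) ≠ 0, 1 is not an eigenvalue of K and ker(I - K) = {0}, so we are in the first case: for every y there is a unique x = (I - K)^(-1) y. (Explicitly, by the Woodbury identity, (I - U V^T)^(-1) = I + U (I_2 - G)^(-1) V^T.)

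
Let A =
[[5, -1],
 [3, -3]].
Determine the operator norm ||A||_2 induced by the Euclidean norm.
||A||_2 = sqrt((44 + sqrt(1360))/2) ≈ 6.3592 (= sqrt(largest eigenvalue of A^T A))

||A||_2 = sigma_max(A) = sqrt(lambda_max(A^T A)). Form the symmetric matrix M = A^T A =
[[34, -14],
 [-14, 10]].
Its characteristic polynomial (trace, determinant of M give the coefficients) is
  p(λ) = det(λ I - M) = λ^2 - 44λ + 144.
For λ^2 - 44λ + 144 the discriminant is 1360. It is nonnegative but not a perfect square, so the roots are real and irrational: λ = (44 ± sqrt(1360))/2 ≈ 40.4391, 3.5609.
So the eigenvalues of A^T A are ≈ 3.5609, 40.4391 (all ≥ 0, as they must be for A^T A). The largest is λ_max = (44 + sqrt(1360))/2 ≈ 40.4391, hence ||A||_2 = sqrt(λ_max) = sqrt((44 + sqrt(1360))/2) ≈ 6.3592.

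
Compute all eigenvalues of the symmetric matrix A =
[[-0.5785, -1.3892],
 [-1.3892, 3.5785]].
sigma(A) ≈ {-1, 4}

A is real symmetric, so its spectrum consists of real eigenvalues. Expanding the characteristic polynomial of the displayed matrix gives
  det(λ I - A) = p(λ) = λ^2 + (-3)λ + (-4).
Solving p(λ) = 0 yields eigenvalues ≈ -1, 4. (A is shown rounded to 4 decimals, so these recover the underlying integer eigenvalues to within that precision.)
Verification: the trace of A = 3 equals the sum of eigenvalues 3, and det(A) ≈ -4.0000 matches the eigenvalue product -4.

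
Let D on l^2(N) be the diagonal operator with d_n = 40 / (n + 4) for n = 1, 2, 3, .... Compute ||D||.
||D|| = 8 (attained at n = 1)

For D diagonal, ||D|| = sup_n |d_n| = sup_n 40/(n + 4). This is positive and strictly decreasing in n, so the supremum is attained at n = 1: d_1 = 40/(1 + 4) = 8. Hence ||D|| = 8.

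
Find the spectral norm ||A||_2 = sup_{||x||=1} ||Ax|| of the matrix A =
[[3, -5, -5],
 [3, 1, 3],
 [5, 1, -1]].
||A||_2 ≈ 8.103 (= sqrt(largest eigenvalue of A^T A))

||A||_2 = sigma_max(A) = sqrt(lambda_max(A^T A)). Form the symmetric matrix M = A^T A =
[[43, -7, -11],
 [-7, 27, 27],
 [-11, 27, 35]].
Its characteristic polynomial (trace, sum of principal 2x2 minors, determinant of M give the coefficients) is
  p(λ) = det(λ I - M) = λ^3 - 105λ^2 + 2712λ - 8464.
No integer candidate from the rational root theorem (±divisors of 8464) is a root, so the roots are irrational. The cubic discriminant is Δ = 3558767616 > 0, so there are three distinct real roots. p(3) = -1246 and p(4) = 768 have opposite signs, so a root lies in (3, 4); Newton's method refines it to λ ≈ 3.6075. p(35) = 706 and p(36) = -256 have opposite signs, so a root lies in (35, 36); Newton's method refines it to λ ≈ 35.7335. p(65) = -1184 and p(66) = 644 have opposite signs, so a root lies in (65, 66); Newton's method refines it to λ ≈ 65.659. Check (Vieta): the three roots sum to 105, matching tr M = 105.
So the eigenvalues of A^T A are ≈ 3.6075, 35.7335, 65.659 (all ≥ 0, as they must be for A^T A). The largest is λ_max ≈ 65.659, hence ||A||_2 = sqrt(λ_max) ≈ 8.103.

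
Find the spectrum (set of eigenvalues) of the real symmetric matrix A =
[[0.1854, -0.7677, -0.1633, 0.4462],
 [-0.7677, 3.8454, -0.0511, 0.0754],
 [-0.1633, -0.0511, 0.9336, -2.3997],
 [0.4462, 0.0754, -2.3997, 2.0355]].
sigma(A) ≈ {-1, 0, 4} (4 with multiplicity 2)

A is real symmetric, so its spectrum consists of real eigenvalues. Expanding the characteristic polynomial of the displayed matrix gives
  det(λ I - A) = p(λ) = λ^4 + (-7)λ^3 + (8)λ^2 + (16.0015)λ + (0.0011).
Solving p(λ) = 0 yields eigenvalues ≈ -1, 0, 4, 4. (A is shown rounded to 4 decimals, so these recover the underlying integer eigenvalues to within that precision.)
Verification: the trace of A = 7 equals the sum of eigenvalues 7, and det(A) ≈ 0.0011 matches the eigenvalue product 0.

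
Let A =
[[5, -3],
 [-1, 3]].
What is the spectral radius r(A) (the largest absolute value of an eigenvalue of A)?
r(A) = 6

The eigenvalues of A are the roots of its characteristic polynomial. With M = A (coefficients from the trace and determinant):
  p(λ) = det(λ I - M) = λ^2 - 8λ + 12.
For λ^2 - 8λ + 12 the discriminant is 16. It is a perfect square (4^2), so the roots are rational: λ = (8 ± 4)/2 = 6, 2.
Thus the eigenvalues (to 4 decimals) are 6 (modulus 6); 2 (modulus 2). The spectral radius is the largest modulus: r(A) = 6. (Cross-check: r(A) ≤ ||A||_2 ≈ 6.3592; equality holds whenever A is normal, though it can also hold for some non-normal A.)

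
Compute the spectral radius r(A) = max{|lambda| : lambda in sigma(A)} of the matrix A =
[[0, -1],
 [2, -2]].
r(A) = sqrt(2) ≈ 1.4142

The eigenvalues of A are the roots of its characteristic polynomial. With M = A (coefficients from the trace and determinant):
  p(λ) = det(λ I - M) = λ^2 + 2λ + 2.
For λ^2 + 2λ + 2 the discriminant is -4. It is negative, so the roots are the complex-conjugate pair λ = -1 ± (sqrt(4)/2) i ≈ -1 ± 1i. For a conjugate pair the product of the roots equals the constant term, so |λ|^2 = 2 and |λ| = sqrt(2) ≈ 1.4142.
Thus the eigenvalues (to 4 decimals) are -1 ± 1i (modulus 1.4142). The spectral radius is the largest modulus: r(A) = sqrt(2) ≈ 1.4142. (Cross-check: r(A) ≤ ||A||_2 ≈ 2.9208; equality holds whenever A is normal, though it can also hold for some non-normal A.)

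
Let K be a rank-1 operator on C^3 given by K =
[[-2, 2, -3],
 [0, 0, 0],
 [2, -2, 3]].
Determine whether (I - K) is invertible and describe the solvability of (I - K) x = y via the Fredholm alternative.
(I - K) is singular (det(I - K) = 0, i.e. 1 ∈ sigma(K)). (I - K) x = y is solvable iff y ⊥ ker((I - K)^*) = span{(-2, 2, -3)}, i.e. iff -2y_1 + 2y_2 - 3y_3 = 0. When solvable, the solutions are x = y + c·(1, 0, -1), c arbitrary (ker(I - K) = span{(1, 0, -1)}, dimension 1).

K has rank 1, so it is an outer product K = u v^T: every row of K is a multiple of one row vector. Reading off the entries, u = (1, 0, -1) and v = (-2, 2, -3) (row i of K equals u_i·v^T). A rank-one matrix u v^T satisfies K u = u (v·u) and kills the (2)-dimensional subspace v^⊥, so its characteristic polynomial is lambda^2 (lambda - v·u) with v·u = tr K = 1. Hence the eigenvalues of I - K are 1 (multiplicity 2) and 1 - (1) = 0, so det(I - K) = 0. (Direct check: I - K =
[[3, -2, 3],
 [0, 1, 0],
 [-2, 2, -2]]
has determinant 0.) So 1 is an eigenvalue of K and (I - K) is not invertible. The finite-dimensional Fredholm alternative says: either (I - K) is invertible, or ker(I - K) ≠ {0} and then range(I - K) = ker((I - K)^*)^⊥, with dim ker(I - K) = dim ker((I - K)^*). We are in the second case, so we need both kernels. Kernel of I - K: (I - K) u = u - u (v·u) = u - u = 0, so ker(I - K) = span{u} = span{(1, 0, -1)} (it is exactly 1-dimensional because rank(I - K) = 2). Kernel of the adjoint: K is real, so (I - K)^* = I - K^T = I - v u^T, and (I - v u^T) v = v - v (u·v) = 0; hence ker((I - K)^*) = span{v} = span{(-2, 2, -3)}. Therefore (I - K) x = y is solvable iff <y, v> = 0, i.e. iff -2y_1 + 2y_2 - 3y_3 = 0. When this holds, K y = u (v·y) = 0, so (I - K) y = y and x = y is a particular solution; the full solution set is the line x = y + c·u = y + c·(1, 0, -1), c ∈ C.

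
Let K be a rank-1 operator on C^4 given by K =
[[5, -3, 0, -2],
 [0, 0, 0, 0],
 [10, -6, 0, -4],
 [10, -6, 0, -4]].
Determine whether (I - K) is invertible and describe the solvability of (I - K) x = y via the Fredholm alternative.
(I - K) is singular (det(I - K) = 0, i.e. 1 ∈ sigma(K)). (I - K) x = y is solvable iff y ⊥ ker((I - K)^*) = span{(5, -3, 0, -2)}, i.e. iff 5y_1 - 3y_2 - 2y_4 = 0. When solvable, the solutions are x = y + c·(1, 0, 2, 2), c arbitrary (ker(I - K) = span{(1, 0, 2, 2)}, dimension 1).

K has rank 1, so it is an outer product K = u v^T: every row of K is a multiple of one row vector. Reading off the entries, u = (1, 0, 2, 2) and v = (5, -3, 0, -2) (row i of K equals u_i·v^T). A rank-one matrix u v^T satisfies K u = u (v·u) and kills the (3)-dimensional subspace v^⊥, so its characteristic polynomial is lambda^3 (lambda - v·u) with v·u = tr K = 1. Hence the eigenvalues of I - K are 1 (multiplicity 3) and 1 - (1) = 0, so det(I - K) = 0. (Direct check: I - K =
[[-4, 3, 0, 2],
 [0, 1, 0, 0],
 [-10, 6, 1, 4],
 [-10, 6, 0, 5]]
has determinant 0.) So 1 is an eigenvalue of K and (I - K) is not invertible. The finite-dimensional Fredholm alternative says: either (I - K) is invertible, or ker(I - K) ≠ {0} and then range(I - K) = ker((I - K)^*)^⊥, with dim ker(I - K) = dim ker((I - K)^*). We are in the second case, so we need both kernels. Kernel of I - K: (I - K) u = u - u (v·u) = u - u = 0, so ker(I - K) = span{u} = span{(1, 0, 2, 2)} (it is exactly 1-dimensional because rank(I - K) = 3). Kernel of the adjoint: K is real, so (I - K)^* = I - K^T = I - v u^T, and (I - v u^T) v = v - v (u·v) = 0; hence ker((I - K)^*) = span{v} = span{(5, -3, 0, -2)}. Therefore (I - K) x = y is solvable iff <y, v> = 0, i.e. iff 5y_1 - 3y_2 - 2y_4 = 0. When this holds, K y = u (v·y) = 0, so (I - K) y = y and x = y is a particular solution; the full solution set is the line x = y + c·u = y + c·(1, 0, 2, 2), c ∈ C.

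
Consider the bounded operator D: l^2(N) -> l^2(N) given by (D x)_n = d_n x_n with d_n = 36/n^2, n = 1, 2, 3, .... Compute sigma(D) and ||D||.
sigma(D) = {36/n^2 : n ≥ 1} ∪ {0}; ||D|| = 36

A bounded diagonal operator on l^2 with diagonal entries d_n has spectrum equal to the closure of {d_n : n ≥ 1}: every d_n is an eigenvalue (with eigenvector e_n), so {d_n} ⊂ sigma(D); the spectrum is closed, so its closure is too; and for lambda not in the closure, (D - lambda I) has bounded inverse (the diagonal entries 1/(d_n - lambda) are bounded). For our sequence d_n = 36/n^2, n = 1, 2, 3, ...:
  - {d_n} = {36/n^2 : n ≥ 1}; the only limit point is 0
  - closure = {36/n^2 : n ≥ 1} ∪ {0}
For the norm: a diagonal operator has ||D|| = sup_n |d_n|. Here d_n = 36/n^2 is positive and decreasing, so sup_n |d_n| = d_1 = 36. So ||D|| = 36.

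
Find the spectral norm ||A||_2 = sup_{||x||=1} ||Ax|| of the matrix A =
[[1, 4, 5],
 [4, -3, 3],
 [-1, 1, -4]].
||A||_2 ≈ 7.7822 (= sqrt(largest eigenvalue of A^T A))

||A||_2 = sigma_max(A) = sqrt(lambda_max(A^T A)). Form the symmetric matrix M = A^T A =
[[18, -9, 21],
 [-9, 26, 7],
 [21, 7, 50]].
Its characteristic polynomial (trace, sum of principal 2x2 minors, determinant of M give the coefficients) is
  p(λ) = det(λ I - M) = λ^3 - 94λ^2 + 2097λ - 4356.
No integer candidate from the rational root theorem (±divisors of 4356) is a root, so the roots are irrational. The cubic discriminant is Δ = 2441253888 > 0, so there are three distinct real roots. p(2) = -530 and p(3) = 1116 have opposite signs, so a root lies in (2, 3); Newton's method refines it to λ ≈ 2.3107. p(31) = 108 and p(32) = -740 have opposite signs, so a root lies in (31, 32); Newton's method refines it to λ ≈ 31.1273. p(60) = -936 and p(61) = 768 have opposite signs, so a root lies in (60, 61); Newton's method refines it to λ ≈ 60.5619. Check (Vieta): the three roots sum to 94, matching tr M = 94.
So the eigenvalues of A^T A are ≈ 2.3107, 31.1273, 60.5619 (all ≥ 0, as they must be for A^T A). The largest is λ_max ≈ 60.5619, hence ||A||_2 = sqrt(λ_max) ≈ 7.7822.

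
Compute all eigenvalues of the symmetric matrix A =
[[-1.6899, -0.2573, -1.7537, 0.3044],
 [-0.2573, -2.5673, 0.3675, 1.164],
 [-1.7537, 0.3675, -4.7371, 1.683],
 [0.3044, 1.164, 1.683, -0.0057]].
sigma(A) ≈ {-6, -3, -1, 1}

A is real symmetric, so its spectrum consists of real eigenvalues. Expanding the characteristic polynomial of the displayed matrix gives
  det(λ I - A) = p(λ) = λ^4 + (9)λ^3 + (17)λ^2 + (-9)λ + (-17.9985).
Solving p(λ) = 0 yields eigenvalues ≈ -6, -3, -1, 1. (A is shown rounded to 4 decimals, so these recover the underlying integer eigenvalues to within that precision.)
Verification: the trace of A = -9 equals the sum of eigenvalues -9, and det(A) ≈ -17.9985 matches the eigenvalue product -18.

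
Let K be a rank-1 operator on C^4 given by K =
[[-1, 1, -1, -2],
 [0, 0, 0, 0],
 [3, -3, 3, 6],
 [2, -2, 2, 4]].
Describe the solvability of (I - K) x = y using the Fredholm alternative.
(I - K) is invertible (det(I - K) = -5 ≠ 0), so for every y in C^4 the equation (I - K) x = y has a unique solution.

K has rank 1, so it is an outer product K = u v^T: every row of K is a multiple of one row vector. Reading off the entries, u = (1, 0, -3, -2) and v = (-1, 1, -1, -2) (row i of K equals u_i·v^T). A rank-one matrix u v^T satisfies K u = u (v·u) and kills the (3)-dimensional subspace v^⊥, so its characteristic polynomial is lambda^3 (lambda - v·u) with v·u = tr K = 6. Hence the eigenvalues of I - K are 1 (multiplicity 3) and 1 - (6) = -5, so det(I - K) = -5. (Direct check: I - K =
[[2, -1, 1, 2],
 [0, 1, 0, 0],
 [-3, 3, -2, -6],
 [-2, 2, -2, -3]]
has determinant -5.) The finite-dimensional Fredholm alternative says: either (I - K) is invertible, or ker(I - K) ≠ {0} and then range(I - K) = ker((I - K)^*)^⊥, with dim ker(I - K) = dim ker((I - K)^*). Since det(I - K) ≠ 0, 1 is not an eigenvalue of K and ker(I - K) = {0}, so we are in the first case: for every y there is a unique x = (I - K)^(-1) y. Explicitly, by the Sherman–Morrison formula, (I - u v^T)^(-1) = I + u v^T/(1 - v·u), i.e. (I - K)^(-1) = I + K/(-5).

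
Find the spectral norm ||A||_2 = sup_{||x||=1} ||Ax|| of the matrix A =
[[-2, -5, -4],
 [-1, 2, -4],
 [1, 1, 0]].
||A||_2 ≈ 6.9509 (= sqrt(largest eigenvalue of A^T A))

||A||_2 = sigma_max(A) = sqrt(lambda_max(A^T A)). Form the symmetric matrix M = A^T A =
[[6, 9, 12],
 [9, 30, 12],
 [12, 12, 32]].
Its characteristic polynomial (trace, sum of principal 2x2 minors, determinant of M give the coefficients) is
  p(λ) = det(λ I - M) = λ^3 - 68λ^2 + 963λ - 576.
No integer candidate from the rational root theorem (±divisors of 576) is a root, so the roots are irrational. The cubic discriminant is Δ = 661457700 > 0, so there are three distinct real roots. p(0) = -576 and p(1) = 320 have opposite signs, so a root lies in (0, 1); Newton's method refines it to λ ≈ 0.6255. p(19) = 32 and p(20) = -516 have opposite signs, so a root lies in (19, 20); Newton's method refines it to λ ≈ 19.0594. p(48) = -432 and p(49) = 992 have opposite signs, so a root lies in (48, 49); Newton's method refines it to λ ≈ 48.3151. Check (Vieta): the three roots sum to 68, matching tr M = 68.
So the eigenvalues of A^T A are ≈ 0.6255, 19.0594, 48.3151 (all ≥ 0, as they must be for A^T A). The largest is λ_max ≈ 48.3151, hence ||A||_2 = sqrt(λ_max) ≈ 6.9509.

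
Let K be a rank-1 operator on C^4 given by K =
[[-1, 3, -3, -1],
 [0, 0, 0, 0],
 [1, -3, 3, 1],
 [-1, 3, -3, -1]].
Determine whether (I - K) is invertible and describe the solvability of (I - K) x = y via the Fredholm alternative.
(I - K) is singular (det(I - K) = 0, i.e. 1 ∈ sigma(K)). (I - K) x = y is solvable iff y ⊥ ker((I - K)^*) = span{(-1, 3, -3, -1)}, i.e. iff -y_1 + 3y_2 - 3y_3 - y_4 = 0. When solvable, the solutions are x = y + c·(1, 0, -1, 1), c arbitrary (ker(I - K) = span{(1, 0, -1, 1)}, dimension 1).

K has rank 1, so it is an outer product K = u v^T: every row of K is a multiple of one row vector. Reading off the entries, u = (1, 0, -1, 1) and v = (-1, 3, -3, -1) (row i of K equals u_i·v^T). A rank-one matrix u v^T satisfies K u = u (v·u) and kills the (3)-dimensional subspace v^⊥, so its characteristic polynomial is lambda^3 (lambda - v·u) with v·u = tr K = 1. Hence the eigenvalues of I - K are 1 (multiplicity 3) and 1 - (1) = 0, so det(I - K) = 0. (Direct check: I - K =
[[2, -3, 3, 1],
 [0, 1, 0, 0],
 [-1, 3, -2, -1],
 [1, -3, 3, 2]]
has determinant 0.) So 1 is an eigenvalue of K and (I - K) is not invertible. The finite-dimensional Fredholm alternative says: either (I - K) is invertible, or ker(I - K) ≠ {0} and then range(I - K) = ker((I - K)^*)^⊥, with dim ker(I - K) = dim ker((I - K)^*). We are in the second case, so we need both kernels. Kernel of I - K: (I - K) u = u - u (v·u) = u - u = 0, so ker(I - K) = span{u} = span{(1, 0, -1, 1)} (it is exactly 1-dimensional because rank(I - K) = 3). Kernel of the adjoint: K is real, so (I - K)^* = I - K^T = I - v u^T, and (I - v u^T) v = v - v (u·v) = 0; hence ker((I - K)^*) = span{v} = span{(-1, 3, -3, -1)}. Therefore (I - K) x = y is solvable iff <y, v> = 0, i.e. iff -y_1 + 3y_2 - 3y_3 - y_4 = 0. When this holds, K y = u (v·y) = 0, so (I - K) y = y and x = y is a particular solution; the full solution set is the line x = y + c·u = y + c·(1, 0, -1, 1), c ∈ C.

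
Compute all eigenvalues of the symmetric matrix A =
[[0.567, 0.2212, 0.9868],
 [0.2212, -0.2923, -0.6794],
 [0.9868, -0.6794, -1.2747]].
sigma(A) ≈ {-2, 0, 1}

A is real symmetric, so its spectrum consists of real eigenvalues. Expanding the characteristic polynomial of the displayed matrix gives
  det(λ I - A) = p(λ) = λ^3 + (1)λ^2 + (-2)λ + (0).
Solving p(λ) = 0 yields eigenvalues ≈ -2, 0, 1. (A is shown rounded to 4 decimals, so these recover the underlying integer eigenvalues to within that precision.)
Verification: the trace of A = -1 equals the sum of eigenvalues -1, and det(A) ≈ -0.0001 matches the eigenvalue product 0.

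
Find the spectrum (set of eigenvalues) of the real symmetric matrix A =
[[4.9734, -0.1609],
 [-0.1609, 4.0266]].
sigma(A) ≈ {4, 5}

A is real symmetric, so its spectrum consists of real eigenvalues. Expanding the characteristic polynomial of the displayed matrix gives
  det(λ I - A) = p(λ) = λ^2 + (-9)λ + (20).
Solving p(λ) = 0 yields eigenvalues ≈ 4, 5. (A is shown rounded to 4 decimals, so these recover the underlying integer eigenvalues to within that precision.)
Verification: the trace of A = 9 equals the sum of eigenvalues 9, and det(A) ≈ 20.0000 matches the eigenvalue product 20.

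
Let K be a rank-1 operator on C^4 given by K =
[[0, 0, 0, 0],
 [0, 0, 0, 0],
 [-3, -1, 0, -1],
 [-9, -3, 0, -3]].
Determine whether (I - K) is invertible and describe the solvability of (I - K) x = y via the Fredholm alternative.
(I - K) is invertible (det(I - K) = 4 ≠ 0), so for every y in C^4 the equation (I - K) x = y has a unique solution.

K has rank 1, so it is an outer product K = u v^T: every row of K is a multiple of one row vector. Reading off the entries, u = (0, 0, -1, -3) and v = (3, 1, 0, 1) (row i of K equals u_i·v^T). A rank-one matrix u v^T satisfies K u = u (v·u) and kills the (3)-dimensional subspace v^⊥, so its characteristic polynomial is lambda^3 (lambda - v·u) with v·u = tr K = -3. Hence the eigenvalues of I - K are 1 (multiplicity 3) and 1 - (-3) = 4, so det(I - K) = 4. (Direct check: I - K =
[[1, 0, 0, 0],
 [0, 1, 0, 0],
 [3, 1, 1, 1],
 [9, 3, 0, 4]]
has determinant 4.) The finite-dimensional Fredholm alternative says: either (I - K) is invertible, or ker(I - K) ≠ {0} and then range(I - K) = ker((I - K)^*)^⊥, with dim ker(I - K) = dim ker((I - K)^*). Since det(I - K) ≠ 0, 1 is not an eigenvalue of K and ker(I - K) = {0}, so we are in the first case: for every y there is a unique x = (I - K)^(-1) y. Explicitly, by the Sherman–Morrison formula, (I - u v^T)^(-1) = I + u v^T/(1 - v·u), i.e. (I - K)^(-1) = I + K/(4).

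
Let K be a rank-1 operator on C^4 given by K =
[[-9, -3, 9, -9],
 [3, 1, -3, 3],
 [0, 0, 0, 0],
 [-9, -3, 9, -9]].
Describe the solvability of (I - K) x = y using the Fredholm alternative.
(I - K) is invertible (det(I - K) = 18 ≠ 0), so for every y in C^4 the equation (I - K) x = y has a unique solution.

K has rank 1, so it is an outer product K = u v^T: every row of K is a multiple of one row vector. Reading off the entries, u = (3, -1, 0, 3) and v = (-3, -1, 3, -3) (row i of K equals u_i·v^T). A rank-one matrix u v^T satisfies K u = u (v·u) and kills the (3)-dimensional subspace v^⊥, so its characteristic polynomial is lambda^3 (lambda - v·u) with v·u = tr K = -17. Hence the eigenvalues of I - K are 1 (multiplicity 3) and 1 - (-17) = 18, so det(I - K) = 18. (Direct check: I - K =
[[10, 3, -9, 9],
 [-3, 0, 3, -3],
 [0, 0, 1, 0],
 [9, 3, -9, 10]]
has determinant 18.) The finite-dimensional Fredholm alternative says: either (I - K) is invertible, or ker(I - K) ≠ {0} and then range(I - K) = ker((I - K)^*)^⊥, with dim ker(I - K) = dim ker((I - K)^*). Since det(I - K) ≠ 0, 1 is not an eigenvalue of K and ker(I - K) = {0}, so we are in the first case: for every y there is a unique x = (I - K)^(-1) y. Explicitly, by the Sherman–Morrison formula, (I - u v^T)^(-1) = I + u v^T/(1 - v·u), i.e. (I - K)^(-1) = I + K/(18).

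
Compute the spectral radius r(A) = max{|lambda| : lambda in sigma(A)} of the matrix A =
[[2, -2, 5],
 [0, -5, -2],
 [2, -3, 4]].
r(A) ≈ 6.756

The eigenvalues of A are the roots of its characteristic polynomial. With M = A (coefficients from the trace, the sum of principal 2x2 minors, and det A):
  p(λ) = det(λ I - M) = λ^3 - λ^2 - 38λ - 6.
No integer candidate from the rational root theorem (±divisors of 6) is a root, so the roots are irrational. The cubic discriminant is Δ = 215832 > 0, so there are three distinct real roots. p(-6) = -30 and p(-5) = 34 have opposite signs, so a root lies in (-6, -5); Newton's method refines it to λ ≈ -5.5974. p(-1) = 30 and p(0) = -6 have opposite signs, so a root lies in (-1, 0); Newton's method refines it to λ ≈ -0.1587. p(6) = -54 and p(7) = 22 have opposite signs, so a root lies in (6, 7); Newton's method refines it to λ ≈ 6.756. Check (Vieta): the three roots sum to 1, matching tr M = 1.
Thus the eigenvalues (to 4 decimals) are -5.5974 (modulus 5.5974); -0.1587 (modulus 0.1587); 6.756 (modulus 6.756). The spectral radius is the largest modulus: r(A) ≈ 6.756. (Cross-check: r(A) ≤ ||A||_2 ≈ 7.8596; equality holds whenever A is normal, though it can also hold for some non-normal A.)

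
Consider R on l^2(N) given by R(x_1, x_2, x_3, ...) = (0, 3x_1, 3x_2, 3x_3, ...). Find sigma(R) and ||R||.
sigma(R) = closed disk {z in C : |z| ≤ 3}; ||R|| = 3

Note R = 3·U where U is the unit right shift (U x)_k = x_{k-1} (with x_0 := 0); so ||R|| = 3||U|| and sigma(R) = 3·sigma(U). ||R x||^2 = sum_{k≥1} |3x_k|^2 = 9||x||^2, so ||R|| = 3 and sigma(R) ⊂ {|z| ≤ 3}. For any |lambda| < 3, the equation (R - lambda I) x = 0 forces x_1 = 0, then 3x_k = lambda x_{k+1} ⇒ x = 0, so R has no eigenvalues. But (R - lambda I) is not surjective for |lambda| < 3: solving (R - lambda I) x = e_1 would require x_n proportional to (lambda/3)^(-n), which is not in l^2. So every |lambda| < 3 lies in the residual spectrum. The boundary |lambda| = 3 is in the approximate point spectrum (the spectrum is closed). Hence sigma(R) is the closed disk of radius 3.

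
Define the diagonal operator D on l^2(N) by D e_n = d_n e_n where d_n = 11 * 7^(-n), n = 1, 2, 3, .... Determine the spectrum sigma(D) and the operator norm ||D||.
sigma(D) = {11 * 7^(-n) : n ≥ 1} ∪ {0}; ||D|| = 11/7

A bounded diagonal operator on l^2 with diagonal entries d_n has spectrum equal to the closure of {d_n : n ≥ 1}: every d_n is an eigenvalue (with eigenvector e_n), so {d_n} ⊂ sigma(D); the spectrum is closed, so its closure is too; and for lambda not in the closure, (D - lambda I) has bounded inverse (the diagonal entries 1/(d_n - lambda) are bounded). For our sequence d_n = 11 * 7^(-n), n = 1, 2, 3, ...:
  - {d_n} = {11 * 7^(-n) : n ≥ 1}; the only limit point is 0
  - closure = {11 * 7^(-n) : n ≥ 1} ∪ {0}
For the norm: a diagonal operator has ||D|| = sup_n |d_n|. Here d_n = 11 * 7^(-n) is positive and decreasing, so sup_n |d_n| = d_1 = 11/7. So ||D|| = 11/7.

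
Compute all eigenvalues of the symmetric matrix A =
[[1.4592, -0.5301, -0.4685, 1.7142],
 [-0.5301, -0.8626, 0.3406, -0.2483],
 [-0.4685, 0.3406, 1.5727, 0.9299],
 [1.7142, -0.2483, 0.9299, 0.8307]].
sigma(A) ≈ {-1, 2, 3} (-1 with multiplicity 2)

A is real symmetric, so its spectrum consists of real eigenvalues. Expanding the characteristic polynomial of the displayed matrix gives
  det(λ I - A) = p(λ) = λ^4 + (-3)λ^3 + (-3)λ^2 + (7)λ + (6).
Solving p(λ) = 0 yields eigenvalues ≈ -1, -1, 2, 3. (A is shown rounded to 4 decimals, so these recover the underlying integer eigenvalues to within that precision.)
Verification: the trace of A = 3 equals the sum of eigenvalues 3, and det(A) ≈ 5.9994 matches the eigenvalue product 6.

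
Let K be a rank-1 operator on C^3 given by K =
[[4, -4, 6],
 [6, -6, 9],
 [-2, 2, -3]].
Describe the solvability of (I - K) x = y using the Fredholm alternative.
(I - K) is invertible (det(I - K) = 6 ≠ 0), so for every y in C^3 the equation (I - K) x = y has a unique solution.

K has rank 1, so it is an outer product K = u v^T: every row of K is a multiple of one row vector. Reading off the entries, u = (-2, -3, 1) and v = (-2, 2, -3) (row i of K equals u_i·v^T). A rank-one matrix u v^T satisfies K u = u (v·u) and kills the (2)-dimensional subspace v^⊥, so its characteristic polynomial is lambda^2 (lambda - v·u) with v·u = tr K = -5. Hence the eigenvalues of I - K are 1 (multiplicity 2) and 1 - (-5) = 6, so det(I - K) = 6. (Direct check: I - K =
[[-3, 4, -6],
 [-6, 7, -9],
 [2, -2, 4]]
has determinant 6.) The finite-dimensional Fredholm alternative says: either (I - K) is invertible, or ker(I - K) ≠ {0} and then range(I - K) = ker((I - K)^*)^⊥, with dim ker(I - K) = dim ker((I - K)^*). Since det(I - K) ≠ 0, 1 is not an eigenvalue of K and ker(I - K) = {0}, so we are in the first case: for every y there is a unique x = (I - K)^(-1) y. Explicitly, by the Sherman–Morrison formula, (I - u v^T)^(-1) = I + u v^T/(1 - v·u), i.e. (I - K)^(-1) = I + K/(6).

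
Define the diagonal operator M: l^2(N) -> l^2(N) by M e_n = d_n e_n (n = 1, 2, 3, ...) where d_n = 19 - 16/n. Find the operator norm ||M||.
||M|| = 19

For a diagonal operator on l^2 with entries d_n, ||M|| = sup_n |d_n|. Here d_1 = 3, d_2 = 11, ..., and d_n = 19 - 16/n increases monotonically toward 19. All terms lie in [3, 19), so |d_n| = d_n and the supremum is the limit 19, which is not attained by any individual d_n. Hence ||M|| = 19.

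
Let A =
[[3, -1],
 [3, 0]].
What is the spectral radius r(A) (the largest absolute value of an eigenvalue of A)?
r(A) = sqrt(3) ≈ 1.7321

The eigenvalues of A are the roots of its characteristic polynomial. With M = A (coefficients from the trace and determinant):
  p(λ) = det(λ I - M) = λ^2 - 3λ + 3.
For λ^2 - 3λ + 3 the discriminant is -3. It is negative, so the roots are the complex-conjugate pair λ = 3/2 ± (sqrt(3)/2) i ≈ 1.5 ± 0.866i. For a conjugate pair the product of the roots equals the constant term, so |λ|^2 = 3 and |λ| = sqrt(3) ≈ 1.7321.
Thus the eigenvalues (to 4 decimals) are 1.5 ± 0.866i (modulus 1.7321). The spectral radius is the largest modulus: r(A) = sqrt(3) ≈ 1.7321. (Cross-check: r(A) ≤ ||A||_2 ≈ 4.3028; equality holds whenever A is normal, though it can also hold for some non-normal A.)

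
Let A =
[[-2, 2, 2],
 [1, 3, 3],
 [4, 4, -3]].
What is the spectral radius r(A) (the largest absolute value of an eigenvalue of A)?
r(A) ≈ 5.7111

The eigenvalues of A are the roots of its characteristic polynomial. With M = A (coefficients from the trace, the sum of principal 2x2 minors, and det A):
  p(λ) = det(λ I - M) = λ^3 + 2λ^2 - 31λ - 56.
No integer candidate from the rational root theorem (±divisors of 56) is a root, so the roots are irrational. The cubic discriminant is Δ = 102624 > 0, so there are three distinct real roots. p(-6) = -14 and p(-5) = 24 have opposite signs, so a root lies in (-6, -5); Newton's method refines it to λ ≈ -5.7111. p(-2) = 6 and p(-1) = -24 have opposite signs, so a root lies in (-2, -1); Newton's method refines it to λ ≈ -1.7843. p(5) = -36 and p(6) = 46 have opposite signs, so a root lies in (5, 6); Newton's method refines it to λ ≈ 5.4954. Check (Vieta): the three roots sum to -2, matching tr M = -2.
Thus the eigenvalues (to 4 decimals) are -5.7111 (modulus 5.7111); -1.7843 (modulus 1.7843); 5.4954 (modulus 5.4954). The spectral radius is the largest modulus: r(A) ≈ 5.7111. (Cross-check: r(A) ≤ ||A||_2 ≈ 6.5855; equality holds whenever A is normal, though it can also hold for some non-normal A.)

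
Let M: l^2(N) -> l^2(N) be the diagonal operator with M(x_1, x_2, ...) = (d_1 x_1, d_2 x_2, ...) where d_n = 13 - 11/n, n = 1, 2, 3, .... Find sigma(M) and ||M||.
sigma(M) = {13 - 11/n : n ≥ 1} ∪ {13}; ||M|| = 13

A bounded diagonal operator on l^2 with diagonal entries d_n has spectrum equal to the closure of {d_n : n ≥ 1}: every d_n is an eigenvalue (with eigenvector e_n), so {d_n} ⊂ sigma(M); the spectrum is closed, so its closure is too; and for lambda not in the closure, (M - lambda I) has bounded inverse (the diagonal entries 1/(d_n - lambda) are bounded). For our sequence d_n = 13 - 11/n, n = 1, 2, 3, ...:
  - {d_n} = {13 - 11/n : n ≥ 1}; the only limit point is 13
  - closure = {13 - 11/n : n ≥ 1} ∪ {13}
For the norm: a diagonal operator has ||M|| = sup_n |d_n|. Here d_n = 13 - 11/n increases monotonically from d_1 = 2 toward 13, with all terms in [2, 13); so sup_n |d_n| = 13 (the supremum is the limit, not attained). So ||M|| = 13.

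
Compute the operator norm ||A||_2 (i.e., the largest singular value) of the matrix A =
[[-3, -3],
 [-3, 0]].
||A||_2 = sqrt((27 + sqrt(405))/2) ≈ 4.8541 (= sqrt(largest eigenvalue of A^T A))

||A||_2 = sigma_max(A) = sqrt(lambda_max(A^T A)). Form the symmetric matrix M = A^T A =
[[18, 9],
 [9, 9]].
Its characteristic polynomial (trace, determinant of M give the coefficients) is
  p(λ) = det(λ I - M) = λ^2 - 27λ + 81.
For λ^2 - 27λ + 81 the discriminant is 405. It is nonnegative but not a perfect square, so the roots are real and irrational: λ = (27 ± sqrt(405))/2 ≈ 23.5623, 3.4377.
So the eigenvalues of A^T A are ≈ 3.4377, 23.5623 (all ≥ 0, as they must be for A^T A). The largest is λ_max = (27 + sqrt(405))/2 ≈ 23.5623, hence ||A||_2 = sqrt(λ_max) = sqrt((27 + sqrt(405))/2) ≈ 4.8541.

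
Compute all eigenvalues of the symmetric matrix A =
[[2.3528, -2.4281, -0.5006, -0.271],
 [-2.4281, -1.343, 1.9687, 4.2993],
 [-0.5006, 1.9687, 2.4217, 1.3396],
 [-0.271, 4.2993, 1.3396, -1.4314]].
sigma(A) ≈ {-6, 0, 2, 6}

A is real symmetric, so its spectrum consists of real eigenvalues. Expanding the characteristic polynomial of the displayed matrix gives
  det(λ I - A) = p(λ) = λ^4 + (-2)λ^3 + (-36)λ^2 + (72.0028)λ + (-0.0014).
Solving p(λ) = 0 yields eigenvalues ≈ -6, 0, 2, 6. (A is shown rounded to 4 decimals, so these recover the underlying integer eigenvalues to within that precision.)
Verification: the trace of A = 2 equals the sum of eigenvalues 2, and det(A) ≈ -0.0014 matches the eigenvalue product 0.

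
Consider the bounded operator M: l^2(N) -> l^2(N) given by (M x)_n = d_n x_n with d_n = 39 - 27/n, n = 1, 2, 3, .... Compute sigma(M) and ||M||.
sigma(M) = {39 - 27/n : n ≥ 1} ∪ {39}; ||M|| = 39

A bounded diagonal operator on l^2 with diagonal entries d_n has spectrum equal to the closure of {d_n : n ≥ 1}: every d_n is an eigenvalue (with eigenvector e_n), so {d_n} ⊂ sigma(M); the spectrum is closed, so its closure is too; and for lambda not in the closure, (M - lambda I) has bounded inverse (the diagonal entries 1/(d_n - lambda) are bounded). For our sequence d_n = 39 - 27/n, n = 1, 2, 3, ...:
  - {d_n} = {39 - 27/n : n ≥ 1}; the only limit point is 39
  - closure = {39 - 27/n : n ≥ 1} ∪ {39}
For the norm: a diagonal operator has ||M|| = sup_n |d_n|. Here d_n = 39 - 27/n increases monotonically from d_1 = 12 toward 39, with all terms in [12, 39); so sup_n |d_n| = 39 (the supremum is the limit, not attained). So ||M|| = 39.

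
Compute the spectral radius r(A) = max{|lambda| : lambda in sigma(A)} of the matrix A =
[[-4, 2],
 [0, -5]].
r(A) = 5

The eigenvalues of A are the roots of its characteristic polynomial. With M = A (coefficients from the trace and determinant):
  p(λ) = det(λ I - M) = λ^2 + 9λ + 20.
For λ^2 + 9λ + 20 the discriminant is 1. It is a perfect square (1^2), so the roots are rational: λ = (-9 ± 1)/2 = -4, -5.
Thus the eigenvalues (to 4 decimals) are -4 (modulus 4); -5 (modulus 5). The spectral radius is the largest modulus: r(A) = 5. (Cross-check: r(A) ≤ ||A||_2 ≈ 5.7278; equality holds whenever A is normal, though it can also hold for some non-normal A.)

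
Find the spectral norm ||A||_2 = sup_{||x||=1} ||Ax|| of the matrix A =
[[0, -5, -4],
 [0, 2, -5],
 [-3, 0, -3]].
||A||_2 ≈ 7.4507 (= sqrt(largest eigenvalue of A^T A))

||A||_2 = sigma_max(A) = sqrt(lambda_max(A^T A)). Form the symmetric matrix M = A^T A =
[[9, 0, 9],
 [0, 29, 10],
 [9, 10, 50]].
Its characteristic polynomial (trace, sum of principal 2x2 minors, determinant of M give the coefficients) is
  p(λ) = det(λ I - M) = λ^3 - 88λ^2 + 1980λ - 9801.
No integer candidate from the rational root theorem (±divisors of 9801) is a root, so the roots are irrational. The cubic discriminant is Δ = 739044405 > 0, so there are three distinct real roots. p(6) = -873 and p(7) = 90 have opposite signs, so a root lies in (6, 7); Newton's method refines it to λ ≈ 6.9002. p(25) = 324 and p(26) = -233 have opposite signs, so a root lies in (25, 26); Newton's method refines it to λ ≈ 25.5867. p(55) = -726 and p(56) = 727 have opposite signs, so a root lies in (55, 56); Newton's method refines it to λ ≈ 55.5132. Check (Vieta): the three roots sum to 88, matching tr M = 88.
So the eigenvalues of A^T A are ≈ 6.9002, 25.5867, 55.5132 (all ≥ 0, as they must be for A^T A). The largest is λ_max ≈ 55.5132, hence ||A||_2 = sqrt(λ_max) ≈ 7.4507.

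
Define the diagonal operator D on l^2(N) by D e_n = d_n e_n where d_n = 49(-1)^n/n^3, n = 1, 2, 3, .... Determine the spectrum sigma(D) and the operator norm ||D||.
sigma(D) = {49(-1)^n/n^3 : n ≥ 1} ∪ {0}; ||D|| = 49

A bounded diagonal operator on l^2 with diagonal entries d_n has spectrum equal to the closure of {d_n : n ≥ 1}: every d_n is an eigenvalue (with eigenvector e_n), so {d_n} ⊂ sigma(D); the spectrum is closed, so its closure is too; and for lambda not in the closure, (D - lambda I) has bounded inverse (the diagonal entries 1/(d_n - lambda) are bounded). For our sequence d_n = 49(-1)^n/n^3, n = 1, 2, 3, ...:
  - {d_n} = {49(-1)^n/n^3 : n ≥ 1}; the only limit point is 0
  - closure = {49(-1)^n/n^3 : n ≥ 1} ∪ {0}
For the norm: a diagonal operator has ||D|| = sup_n |d_n|. Here |d_n| = 49/n^3 is decreasing, so sup_n |d_n| = |d_1| = 49. So ||D|| = 49.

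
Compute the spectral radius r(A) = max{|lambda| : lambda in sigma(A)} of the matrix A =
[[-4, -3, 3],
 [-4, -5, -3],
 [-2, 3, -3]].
r(A) = 8

The eigenvalues of A are the roots of its characteristic polynomial. With M = A (coefficients from the trace, the sum of principal 2x2 minors, and det A):
  p(λ) = det(λ I - M) = λ^3 + 12λ^2 + 50λ + 144.
By the rational root theorem any rational root is an integer divisor of 144. Testing λ = -8: p(-8) = -512 + 768 - 400 + 144 = 0, so λ = -8 is a root. Dividing out (λ + 8) leaves p(λ) = (λ + 8)(λ^2 + 4λ + 18). For λ^2 + 4λ + 18 the discriminant is -56. It is negative, so the roots are the complex-conjugate pair λ = -2 ± (sqrt(56)/2) i ≈ -2 ± 3.7417i. For a conjugate pair the product of the roots equals the constant term, so |λ|^2 = 18 and |λ| = sqrt(18) ≈ 4.2426.
Thus the eigenvalues (to 4 decimals) are -2 ± 3.7417i (modulus 4.2426); -8 (modulus 8). The spectral radius is the largest modulus: r(A) = 8. (Cross-check: r(A) ≤ ||A||_2 ≈ 8.1123; equality holds whenever A is normal, though it can also hold for some non-normal A.)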